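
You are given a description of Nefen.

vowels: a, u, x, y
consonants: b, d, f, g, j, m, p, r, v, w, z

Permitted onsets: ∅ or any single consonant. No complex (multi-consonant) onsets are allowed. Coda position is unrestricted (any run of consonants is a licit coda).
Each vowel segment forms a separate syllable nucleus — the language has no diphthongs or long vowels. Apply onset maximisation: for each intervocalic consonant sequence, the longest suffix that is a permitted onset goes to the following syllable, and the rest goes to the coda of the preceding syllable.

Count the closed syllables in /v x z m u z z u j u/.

2

Vowels present: x, u, u, u; each is a nucleus, giving 4 syllables.
σ1/σ2 boundary: cluster /zm/ — the longest permitted-onset suffix is /m/; onset = /m/, preceding coda = /z/.
σ2/σ3 boundary: /zz/; trying suffixes from longest down, /z/ is the first permitted one, so coda /z/ | onset /z/.
σ3/σ4 boundary: /j/ → onset of the next syllable (single consonants are always licit onsets).
So the parse is vxz.muz.zu.ju.
Classifying each syllable: /vxz/ (closed), /muz/ (closed), /zu/ (open), /ju/ (open).
Closed syllables: 2.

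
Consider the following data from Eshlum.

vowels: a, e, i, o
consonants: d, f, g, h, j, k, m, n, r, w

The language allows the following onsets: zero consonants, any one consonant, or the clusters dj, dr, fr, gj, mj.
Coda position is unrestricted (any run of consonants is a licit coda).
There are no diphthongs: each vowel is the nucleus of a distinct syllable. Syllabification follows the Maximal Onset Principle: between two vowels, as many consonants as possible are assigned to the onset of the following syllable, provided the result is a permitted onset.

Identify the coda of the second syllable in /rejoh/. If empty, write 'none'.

h

Nuclei (vowels): e, o → 2 syllables.
V1 /e/ – V2 /o/: just /j/ — single C goes to the following onset.
Putting it together: re.joh.
Syllable 2 is /joh/: onset /j/, nucleus /o/, coda /h/.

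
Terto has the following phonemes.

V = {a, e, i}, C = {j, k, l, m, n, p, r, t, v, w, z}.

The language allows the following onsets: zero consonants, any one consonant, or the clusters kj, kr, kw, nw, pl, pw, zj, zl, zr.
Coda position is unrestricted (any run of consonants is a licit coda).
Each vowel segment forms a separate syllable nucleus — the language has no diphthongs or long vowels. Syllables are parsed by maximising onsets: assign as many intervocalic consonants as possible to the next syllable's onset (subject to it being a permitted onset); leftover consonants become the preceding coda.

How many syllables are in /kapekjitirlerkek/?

The vowels are a, e, i, i, e, e — 6 nuclei, so 6 syllables.

6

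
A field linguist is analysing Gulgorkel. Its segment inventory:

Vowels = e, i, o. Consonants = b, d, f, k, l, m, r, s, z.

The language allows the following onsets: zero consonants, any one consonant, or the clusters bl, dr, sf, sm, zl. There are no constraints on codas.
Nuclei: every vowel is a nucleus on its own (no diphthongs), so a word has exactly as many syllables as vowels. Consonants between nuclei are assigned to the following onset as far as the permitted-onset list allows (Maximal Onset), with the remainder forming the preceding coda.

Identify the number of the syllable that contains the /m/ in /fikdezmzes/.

2

The vowels are i, e, e — 3 nuclei, so 3 syllables.
V1 /i/ – V2 /e/: /kd/; trying suffixes from longest down, /d/ is the first permitted one, so coda /k/ | onset /d/.
V2 /e/ – V3 /e/: /zmz/ splits as /zm/ + /z/ (/z/ is the longest suffix that is a licit onset).
Putting it together: fik.dezm.zes.
The /m/ is in the coda of syllable 2 (/dezm/).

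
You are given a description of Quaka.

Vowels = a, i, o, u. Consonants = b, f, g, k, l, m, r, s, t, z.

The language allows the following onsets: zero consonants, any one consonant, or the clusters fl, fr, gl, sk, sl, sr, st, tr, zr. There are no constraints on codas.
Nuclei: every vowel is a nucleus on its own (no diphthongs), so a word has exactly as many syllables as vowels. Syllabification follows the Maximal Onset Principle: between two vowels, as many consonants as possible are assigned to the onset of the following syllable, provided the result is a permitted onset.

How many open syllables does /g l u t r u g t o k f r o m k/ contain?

1

Vowels present: u, u, o, o; each is a nucleus, giving 4 syllables.
/u…u/ gap (V1→V2): /tr/ is a licit onset in full, so it all attaches to the next syllable.
/u…o/ gap (V2→V3): /gt/; trying suffixes from longest down, /t/ is the first permitted one, so coda /g/ | onset /t/.
/o…o/ gap (V3→V4): /kfr/ — longest licit onset from the right is /fr/, leaving /k/ as coda.
Result: glu.trug.tok.fromk.
Classifying each syllable: /glu/ (open), /trug/ (closed), /tok/ (closed), /fromk/ (closed).
Open syllables: 1.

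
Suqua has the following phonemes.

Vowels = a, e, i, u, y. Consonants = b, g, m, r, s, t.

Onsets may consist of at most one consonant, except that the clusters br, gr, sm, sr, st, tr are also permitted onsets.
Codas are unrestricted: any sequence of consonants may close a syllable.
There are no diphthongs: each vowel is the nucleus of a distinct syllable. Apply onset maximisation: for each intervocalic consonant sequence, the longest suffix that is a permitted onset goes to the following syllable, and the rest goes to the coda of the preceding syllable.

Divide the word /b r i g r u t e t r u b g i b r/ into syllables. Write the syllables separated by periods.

Vowels present: i, u, e, u, i; each is a nucleus, giving 5 syllables.
σ1/σ2 boundary: cluster /gr/ — /gr/ is itself a permitted onset, so the whole cluster goes right; preceding coda = ∅.
σ2/σ3 boundary: just /t/ — single C goes to the following onset.
σ3/σ4 boundary: /tr/ — entire cluster is a permitted onset → onset /tr/, coda ∅.
σ4/σ5 boundary: /bg/ splits as /b/ + /g/ (/g/ is the longest suffix that is a licit onset).

bri.gru.te.trub.gibr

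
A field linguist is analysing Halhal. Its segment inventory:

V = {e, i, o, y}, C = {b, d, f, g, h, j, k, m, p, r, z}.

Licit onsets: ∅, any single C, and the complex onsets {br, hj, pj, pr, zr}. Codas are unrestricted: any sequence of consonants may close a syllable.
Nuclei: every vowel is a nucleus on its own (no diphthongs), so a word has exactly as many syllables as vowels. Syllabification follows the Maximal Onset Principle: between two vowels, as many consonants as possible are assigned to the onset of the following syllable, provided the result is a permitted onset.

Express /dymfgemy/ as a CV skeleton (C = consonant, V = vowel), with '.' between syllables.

CVCC.CV.CV

Vowels present: y, e, y; each is a nucleus, giving 3 syllables.
/y…e/ gap (V1→V2): /mfg/; trying suffixes from longest down, /g/ is the first permitted one, so coda /mf/ | onset /g/.
/e…y/ gap (V2→V3): /m/ → onset of the next syllable (single consonants are always licit onsets).
Result: dymf.ge.my.
Mapping each syllable to C/V: /dymf/ → CVCC, /ge/ → CV, /my/ → CV.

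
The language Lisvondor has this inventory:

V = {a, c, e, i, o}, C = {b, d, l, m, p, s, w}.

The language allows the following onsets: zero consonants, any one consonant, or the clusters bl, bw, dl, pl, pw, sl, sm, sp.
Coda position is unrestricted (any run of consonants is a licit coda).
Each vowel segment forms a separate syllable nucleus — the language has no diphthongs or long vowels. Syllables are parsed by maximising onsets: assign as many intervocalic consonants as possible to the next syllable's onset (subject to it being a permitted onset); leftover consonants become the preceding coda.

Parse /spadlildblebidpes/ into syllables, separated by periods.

The vowels are a, i, e, i, e — 5 nuclei, so 5 syllables.
/a…i/ gap (V1→V2): cluster /dl/ — /dl/ is itself a permitted onset, so the whole cluster goes right; preceding coda = ∅.
/i…e/ gap (V2→V3): cluster /ldbl/ — the longest permitted-onset suffix is /bl/; onset = /bl/, preceding coda = /ld/.
/e…i/ gap (V3→V4): /b/ → onset of the next syllable (single consonants are always licit onsets).
/i…e/ gap (V4→V5): /dp/; trying suffixes from longest down, /p/ is the first permitted one, so coda /d/ | onset /p/.

spa.dlild.ble.bid.pes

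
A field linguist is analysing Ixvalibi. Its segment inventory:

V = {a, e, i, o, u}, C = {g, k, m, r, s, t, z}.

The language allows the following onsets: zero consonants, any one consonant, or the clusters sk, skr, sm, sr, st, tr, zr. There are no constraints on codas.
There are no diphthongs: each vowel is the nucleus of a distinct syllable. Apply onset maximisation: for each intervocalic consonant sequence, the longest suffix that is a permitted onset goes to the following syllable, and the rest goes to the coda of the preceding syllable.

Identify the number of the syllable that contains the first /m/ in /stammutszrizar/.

Vowels present: a, u, i, a; each is a nucleus, giving 4 syllables.
σ1/σ2 boundary: cluster /mm/ — the longest permitted-onset suffix is /m/; onset = /m/, preceding coda = /m/.
σ2/σ3 boundary: /tszr/ splits as /ts/ + /zr/ (/zr/ is the longest suffix that is a licit onset).
σ3/σ4 boundary: /z/ → onset of the next syllable (single consonants are always licit onsets).
So the parse is stam.muts.zri.zar.
The first /m/ is in the coda of syllable 1 (/stam/).

1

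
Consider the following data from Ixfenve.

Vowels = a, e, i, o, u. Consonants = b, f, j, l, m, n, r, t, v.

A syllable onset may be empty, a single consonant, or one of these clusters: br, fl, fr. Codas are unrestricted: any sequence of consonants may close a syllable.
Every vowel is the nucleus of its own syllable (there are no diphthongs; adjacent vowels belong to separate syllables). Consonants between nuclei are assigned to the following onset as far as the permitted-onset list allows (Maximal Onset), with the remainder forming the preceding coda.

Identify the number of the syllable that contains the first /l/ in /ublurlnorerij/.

Vowels present: u, u, o, e, i; each is a nucleus, giving 5 syllables.
V1 /u/ – V2 /u/: cluster /bl/ — the longest permitted-onset suffix is /l/; onset = /l/, preceding coda = /b/.
V2 /u/ – V3 /o/: /rln/ splits as /rl/ + /n/ (/n/ is the longest suffix that is a licit onset).
V3 /o/ – V4 /e/: /r/ → onset of the next syllable (single consonants are always licit onsets).
V4 /e/ – V5 /i/: just /r/ — single C goes to the following onset.
Syllabification: ub.lurl.no.re.rij.
The first /l/ is in the onset of syllable 2 (/lurl/).

2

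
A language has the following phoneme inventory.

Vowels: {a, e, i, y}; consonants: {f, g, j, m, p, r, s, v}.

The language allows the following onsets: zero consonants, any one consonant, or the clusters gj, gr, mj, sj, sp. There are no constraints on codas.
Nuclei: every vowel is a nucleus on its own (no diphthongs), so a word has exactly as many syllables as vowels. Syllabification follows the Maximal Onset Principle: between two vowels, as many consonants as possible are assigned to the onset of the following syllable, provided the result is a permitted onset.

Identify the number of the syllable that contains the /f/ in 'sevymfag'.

3

The vowels are e, y, a — 3 nuclei, so 3 syllables.
V1 /e/ – V2 /y/: just /v/ — single C goes to the following onset.
V2 /y/ – V3 /a/: /mf/; trying suffixes from longest down, /f/ is the first permitted one, so coda /m/ | onset /f/.
Putting it together: se.vym.fag.
The /f/ is in the onset of syllable 3 (/fag/).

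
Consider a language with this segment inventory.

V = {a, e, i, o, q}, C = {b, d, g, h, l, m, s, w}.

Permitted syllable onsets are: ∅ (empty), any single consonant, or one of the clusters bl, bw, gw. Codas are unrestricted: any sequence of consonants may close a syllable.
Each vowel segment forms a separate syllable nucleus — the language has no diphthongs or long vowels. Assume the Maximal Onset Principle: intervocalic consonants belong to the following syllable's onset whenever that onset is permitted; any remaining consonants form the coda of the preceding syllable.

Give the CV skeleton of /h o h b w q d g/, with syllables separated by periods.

CVC.CCVCC

Nuclei (vowels): o, q → 2 syllables.
σ1/σ2 boundary: /hbw/ splits as /h/ + /bw/ (/bw/ is the longest suffix that is a licit onset).
Syllabification: hoh.bwqdg.
Mapping each syllable to C/V: /hoh/ → CVC, /bwqdg/ → CCVCC.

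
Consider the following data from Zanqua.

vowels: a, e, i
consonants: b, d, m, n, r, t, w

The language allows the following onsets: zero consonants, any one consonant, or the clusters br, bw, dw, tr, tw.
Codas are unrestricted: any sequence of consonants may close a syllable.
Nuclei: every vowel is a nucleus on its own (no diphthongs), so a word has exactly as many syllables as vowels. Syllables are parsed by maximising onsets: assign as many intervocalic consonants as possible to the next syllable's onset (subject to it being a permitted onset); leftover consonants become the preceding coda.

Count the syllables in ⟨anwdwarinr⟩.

The vowels are a, a, i — 3 nuclei, so 3 syllables.

3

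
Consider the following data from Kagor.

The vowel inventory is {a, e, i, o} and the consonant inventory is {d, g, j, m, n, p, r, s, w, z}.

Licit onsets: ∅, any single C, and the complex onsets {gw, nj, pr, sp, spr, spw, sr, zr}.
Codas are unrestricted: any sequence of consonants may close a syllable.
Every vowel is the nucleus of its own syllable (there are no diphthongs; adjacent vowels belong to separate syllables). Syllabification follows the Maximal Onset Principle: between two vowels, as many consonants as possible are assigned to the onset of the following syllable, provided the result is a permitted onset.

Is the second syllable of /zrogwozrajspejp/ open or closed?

Nuclei (vowels): o, o, a, e → 4 syllables.
V1 /o/ – V2 /o/: /gw/ is a licit onset in full, so it all attaches to the next syllable.
V2 /o/ – V3 /a/: /zr/ is a licit onset in full, so it all attaches to the next syllable.
V3 /a/ – V4 /e/: /jsp/; trying suffixes from longest down, /sp/ is the first permitted one, so coda /j/ | onset /sp/.
Syllabification: zro.gwo.zraj.spejp.
Syllable 2 is /gwo/; it ends in its nucleus with no coda, so it is open.

open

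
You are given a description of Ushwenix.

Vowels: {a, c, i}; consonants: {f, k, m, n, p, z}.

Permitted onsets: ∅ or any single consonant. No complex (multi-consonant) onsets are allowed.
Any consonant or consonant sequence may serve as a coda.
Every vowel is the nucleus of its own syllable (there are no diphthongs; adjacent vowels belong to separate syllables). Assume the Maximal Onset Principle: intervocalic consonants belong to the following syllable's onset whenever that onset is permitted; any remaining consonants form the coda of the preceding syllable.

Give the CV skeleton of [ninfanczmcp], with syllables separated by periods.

CVC.CV.CVC.CVC

Nuclei (vowels): i, a, c, c → 4 syllables.
V1 /i/ – V2 /a/: /nf/ — longest licit onset from the right is /f/, leaving /n/ as coda.
V2 /a/ – V3 /c/: /n/ is a single consonant, so it becomes the next onset.
V3 /c/ – V4 /c/: /zm/ splits as /z/ + /m/ (/m/ is the longest suffix that is a licit onset).
Result: nin.fa.ncz.mcp.
Mapping each syllable to C/V: /nin/ → CVC, /fa/ → CV, /ncz/ → CVC, /mcp/ → CVC.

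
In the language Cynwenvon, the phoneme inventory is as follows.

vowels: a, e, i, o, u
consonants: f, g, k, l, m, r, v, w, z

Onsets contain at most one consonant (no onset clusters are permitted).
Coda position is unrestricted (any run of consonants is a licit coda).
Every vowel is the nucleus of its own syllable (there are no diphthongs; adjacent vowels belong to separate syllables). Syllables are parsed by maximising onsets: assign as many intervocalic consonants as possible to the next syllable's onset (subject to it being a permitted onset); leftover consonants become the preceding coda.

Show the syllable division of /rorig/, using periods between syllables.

Nuclei (vowels): o, i → 2 syllables.
Between /o/ (V1) and /i/ (V2): just /r/ — single C goes to the following onset.

ro.rig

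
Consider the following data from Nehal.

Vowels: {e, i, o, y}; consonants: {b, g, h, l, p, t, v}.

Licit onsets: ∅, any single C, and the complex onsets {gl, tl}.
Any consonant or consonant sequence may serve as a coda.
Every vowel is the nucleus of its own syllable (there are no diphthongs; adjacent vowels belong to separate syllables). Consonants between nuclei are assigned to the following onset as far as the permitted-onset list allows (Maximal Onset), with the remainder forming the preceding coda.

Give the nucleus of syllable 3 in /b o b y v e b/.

e

Nuclei (vowels): o, y, e → 3 syllables.
The third nucleus (vowel 3 from the left) is /e/.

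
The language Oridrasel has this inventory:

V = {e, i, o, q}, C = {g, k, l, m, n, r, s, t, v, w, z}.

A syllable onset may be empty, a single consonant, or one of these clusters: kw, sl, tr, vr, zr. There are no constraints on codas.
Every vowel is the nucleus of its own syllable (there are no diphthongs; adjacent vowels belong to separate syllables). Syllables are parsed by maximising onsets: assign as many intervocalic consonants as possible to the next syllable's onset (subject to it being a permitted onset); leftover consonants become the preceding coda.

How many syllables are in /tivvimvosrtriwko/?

5

Nuclei (vowels): i, i, o, i, o → 5 syllables.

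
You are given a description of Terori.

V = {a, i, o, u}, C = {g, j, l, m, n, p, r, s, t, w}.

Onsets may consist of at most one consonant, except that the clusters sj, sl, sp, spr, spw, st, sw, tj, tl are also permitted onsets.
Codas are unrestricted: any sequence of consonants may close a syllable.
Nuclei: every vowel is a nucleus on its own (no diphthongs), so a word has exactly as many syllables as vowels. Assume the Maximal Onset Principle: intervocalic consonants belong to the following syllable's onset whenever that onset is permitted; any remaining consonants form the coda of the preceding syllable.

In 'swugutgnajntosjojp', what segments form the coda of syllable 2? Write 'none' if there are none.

tg

The vowels are u, u, a, o, o — 5 nuclei, so 5 syllables.
/u…u/ gap (V1→V2): just /g/ — single C goes to the following onset.
/u…a/ gap (V2→V3): /tgn/; trying suffixes from longest down, /n/ is the first permitted one, so coda /tg/ | onset /n/.
/a…o/ gap (V3→V4): /jnt/; trying suffixes from longest down, /t/ is the first permitted one, so coda /jn/ | onset /t/.
/o…o/ gap (V4→V5): /sj/ — entire cluster is a permitted onset → onset /sj/, coda ∅.
Result: swu.gutg.najn.to.sjojp.
Syllable 2 is /gutg/: onset /g/, nucleus /u/, coda /tg/.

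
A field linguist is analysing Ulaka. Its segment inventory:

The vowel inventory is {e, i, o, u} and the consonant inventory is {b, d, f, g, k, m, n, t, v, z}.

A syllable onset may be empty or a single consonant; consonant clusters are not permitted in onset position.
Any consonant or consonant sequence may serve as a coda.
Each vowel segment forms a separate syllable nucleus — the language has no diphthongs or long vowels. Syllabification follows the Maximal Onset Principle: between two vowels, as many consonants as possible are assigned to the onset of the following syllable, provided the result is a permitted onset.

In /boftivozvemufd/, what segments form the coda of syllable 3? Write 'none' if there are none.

Vowels present: o, i, o, e, u; each is a nucleus, giving 5 syllables.
Between /o/ (V1) and /i/ (V2): cluster /ft/ — the longest permitted-onset suffix is /t/; onset = /t/, preceding coda = /f/.
Between /i/ (V2) and /o/ (V3): /v/ → onset of the next syllable (single consonants are always licit onsets).
Between /o/ (V3) and /e/ (V4): /zv/ — longest licit onset from the right is /v/, leaving /z/ as coda.
Between /e/ (V4) and /u/ (V5): /m/ → onset of the next syllable (single consonants are always licit onsets).
Syllabification: bof.ti.voz.ve.mufd.
Syllable 3 is /voz/: onset /v/, nucleus /o/, coda /z/.

z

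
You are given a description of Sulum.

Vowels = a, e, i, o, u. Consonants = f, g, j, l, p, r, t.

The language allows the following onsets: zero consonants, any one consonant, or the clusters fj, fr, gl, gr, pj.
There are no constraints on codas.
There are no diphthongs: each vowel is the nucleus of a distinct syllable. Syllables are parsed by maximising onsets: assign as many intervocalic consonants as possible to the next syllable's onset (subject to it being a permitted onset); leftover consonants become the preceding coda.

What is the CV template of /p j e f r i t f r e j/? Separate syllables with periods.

Nuclei (vowels): e, i, e → 3 syllables.
Between /e/ (V1) and /i/ (V2): /fr/ — entire cluster is a permitted onset → onset /fr/, coda ∅.
Between /i/ (V2) and /e/ (V3): /tfr/; trying suffixes from longest down, /fr/ is the first permitted one, so coda /t/ | onset /fr/.
So the parse is pje.frit.frej.
Mapping each syllable to C/V: /pje/ → CCV, /frit/ → CCVC, /frej/ → CCVC.

CCV.CCVC.CCVC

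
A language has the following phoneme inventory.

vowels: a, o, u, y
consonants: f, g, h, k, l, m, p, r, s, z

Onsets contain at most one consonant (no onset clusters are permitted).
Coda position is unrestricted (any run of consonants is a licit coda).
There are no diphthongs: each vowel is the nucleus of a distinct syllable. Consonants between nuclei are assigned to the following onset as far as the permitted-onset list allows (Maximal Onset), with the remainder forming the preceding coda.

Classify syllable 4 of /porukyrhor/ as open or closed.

Vowels present: o, u, y, o; each is a nucleus, giving 4 syllables.
/o…u/ gap (V1→V2): just /r/ — single C goes to the following onset.
/u…y/ gap (V2→V3): just /k/ — single C goes to the following onset.
/y…o/ gap (V3→V4): cluster /rh/ — the longest permitted-onset suffix is /h/; onset = /h/, preceding coda = /r/.
Putting it together: po.ru.kyr.hor.
Syllable 4 is /hor/ with coda /r/, so it is closed.

closed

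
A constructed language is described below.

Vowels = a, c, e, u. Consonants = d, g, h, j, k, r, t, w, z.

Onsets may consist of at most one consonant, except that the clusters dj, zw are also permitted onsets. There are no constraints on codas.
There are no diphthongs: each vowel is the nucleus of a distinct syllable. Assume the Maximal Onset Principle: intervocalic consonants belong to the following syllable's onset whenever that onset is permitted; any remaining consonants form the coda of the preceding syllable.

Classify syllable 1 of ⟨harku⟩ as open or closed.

Vowels present: a, u; each is a nucleus, giving 2 syllables.
/a…u/ gap (V1→V2): /rk/; trying suffixes from longest down, /k/ is the first permitted one, so coda /r/ | onset /k/.
So the parse is har.ku.
Syllable 1 is /har/ with coda /r/, so it is closed.

closed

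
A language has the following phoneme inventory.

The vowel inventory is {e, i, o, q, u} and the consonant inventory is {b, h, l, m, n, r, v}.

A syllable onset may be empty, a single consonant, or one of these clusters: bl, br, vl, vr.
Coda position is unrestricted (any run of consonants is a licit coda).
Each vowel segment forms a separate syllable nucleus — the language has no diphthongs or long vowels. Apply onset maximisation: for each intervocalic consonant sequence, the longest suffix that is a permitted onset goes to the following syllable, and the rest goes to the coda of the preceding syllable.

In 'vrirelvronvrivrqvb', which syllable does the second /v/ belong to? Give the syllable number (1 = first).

3

The vowels are i, e, o, i, q — 5 nuclei, so 5 syllables.
Between /i/ (V1) and /e/ (V2): /r/ → onset of the next syllable (single consonants are always licit onsets).
Between /e/ (V2) and /o/ (V3): /lvr/ — longest licit onset from the right is /vr/, leaving /l/ as coda.
Between /o/ (V3) and /i/ (V4): cluster /nvr/ — the longest permitted-onset suffix is /vr/; onset = /vr/, preceding coda = /n/.
Between /i/ (V4) and /q/ (V5): cluster /vr/ — /vr/ is itself a permitted onset, so the whole cluster goes right; preceding coda = ∅.
Putting it together: vri.rel.vron.vri.vrqvb.
The second /v/ is in the onset of syllable 3 (/vron/).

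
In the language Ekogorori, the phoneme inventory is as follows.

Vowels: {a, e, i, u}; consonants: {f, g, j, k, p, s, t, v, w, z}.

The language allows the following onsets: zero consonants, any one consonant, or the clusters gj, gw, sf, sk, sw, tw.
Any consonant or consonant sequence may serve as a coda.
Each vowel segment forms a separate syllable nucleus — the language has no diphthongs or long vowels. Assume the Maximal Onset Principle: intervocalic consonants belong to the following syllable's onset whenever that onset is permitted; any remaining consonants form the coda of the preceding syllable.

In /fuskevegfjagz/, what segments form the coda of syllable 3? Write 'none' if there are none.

gf

Nuclei (vowels): u, e, e, a → 4 syllables.
Between /u/ (V1) and /e/ (V2): cluster /sk/ — /sk/ is itself a permitted onset, so the whole cluster goes right; preceding coda = ∅.
Between /e/ (V2) and /e/ (V3): just /v/ — single C goes to the following onset.
Between /e/ (V3) and /a/ (V4): cluster /gfj/ — the longest permitted-onset suffix is /j/; onset = /j/, preceding coda = /gf/.
Result: fu.ske.vegf.jagz.
Syllable 3 is /vegf/: onset /v/, nucleus /e/, coda /gf/.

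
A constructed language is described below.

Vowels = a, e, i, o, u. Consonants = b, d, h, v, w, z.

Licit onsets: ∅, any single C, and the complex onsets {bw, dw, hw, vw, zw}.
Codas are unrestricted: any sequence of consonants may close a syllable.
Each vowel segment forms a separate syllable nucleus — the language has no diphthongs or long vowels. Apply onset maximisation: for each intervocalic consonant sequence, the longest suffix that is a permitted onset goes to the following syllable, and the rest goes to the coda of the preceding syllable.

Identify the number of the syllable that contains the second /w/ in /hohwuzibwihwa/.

Nuclei (vowels): o, u, i, i, a → 5 syllables.
σ1/σ2 boundary: /hw/ is a licit onset in full, so it all attaches to the next syllable.
σ2/σ3 boundary: just /z/ — single C goes to the following onset.
σ3/σ4 boundary: /bw/ is a licit onset in full, so it all attaches to the next syllable.
σ4/σ5 boundary: /hw/ is a licit onset in full, so it all attaches to the next syllable.
So the parse is ho.hwu.zi.bwi.hwa.
The second /w/ is in the onset of syllable 4 (/bwi/).

4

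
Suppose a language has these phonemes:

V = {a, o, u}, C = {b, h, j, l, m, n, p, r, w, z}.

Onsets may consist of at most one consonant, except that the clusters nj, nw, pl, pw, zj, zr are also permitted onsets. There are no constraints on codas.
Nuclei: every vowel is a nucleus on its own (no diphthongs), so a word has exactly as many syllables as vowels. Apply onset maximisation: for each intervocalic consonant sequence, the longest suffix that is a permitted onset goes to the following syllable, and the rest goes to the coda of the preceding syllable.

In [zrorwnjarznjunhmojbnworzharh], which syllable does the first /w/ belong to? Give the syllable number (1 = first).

1

Nuclei (vowels): o, a, u, o, o, a → 6 syllables.
σ1/σ2 boundary: cluster /rwnj/ — the longest permitted-onset suffix is /nj/; onset = /nj/, preceding coda = /rw/.
σ2/σ3 boundary: /rznj/ splits as /rz/ + /nj/ (/nj/ is the longest suffix that is a licit onset).
σ3/σ4 boundary: /nhm/ — longest licit onset from the right is /m/, leaving /nh/ as coda.
σ4/σ5 boundary: /jbnw/; trying suffixes from longest down, /nw/ is the first permitted one, so coda /jb/ | onset /nw/.
σ5/σ6 boundary: cluster /rzh/ — the longest permitted-onset suffix is /h/; onset = /h/, preceding coda = /rz/.
So the parse is zrorw.njarz.njunh.mojb.nworz.harh.
The first /w/ is in the coda of syllable 1 (/zrorw/).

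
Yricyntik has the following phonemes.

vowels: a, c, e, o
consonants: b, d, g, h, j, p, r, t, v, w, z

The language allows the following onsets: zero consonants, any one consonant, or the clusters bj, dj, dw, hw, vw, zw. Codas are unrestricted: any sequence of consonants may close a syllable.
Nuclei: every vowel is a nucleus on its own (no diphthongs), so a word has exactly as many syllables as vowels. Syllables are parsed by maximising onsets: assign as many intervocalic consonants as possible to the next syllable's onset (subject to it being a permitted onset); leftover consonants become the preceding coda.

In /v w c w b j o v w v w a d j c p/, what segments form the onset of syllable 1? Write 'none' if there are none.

Vowels present: c, o, a, c; each is a nucleus, giving 4 syllables.
/c…o/ gap (V1→V2): /wbj/ — longest licit onset from the right is /bj/, leaving /w/ as coda.
/o…a/ gap (V2→V3): /vwvw/ splits as /vw/ + /vw/ (/vw/ is the longest suffix that is a licit onset).
/a…c/ gap (V3→V4): /dj/ is a licit onset in full, so it all attaches to the next syllable.
Putting it together: vwcw.bjovw.vwa.djcp.
Syllable 1 is /vwcw/: onset /vw/, nucleus /c/, coda /w/.

vw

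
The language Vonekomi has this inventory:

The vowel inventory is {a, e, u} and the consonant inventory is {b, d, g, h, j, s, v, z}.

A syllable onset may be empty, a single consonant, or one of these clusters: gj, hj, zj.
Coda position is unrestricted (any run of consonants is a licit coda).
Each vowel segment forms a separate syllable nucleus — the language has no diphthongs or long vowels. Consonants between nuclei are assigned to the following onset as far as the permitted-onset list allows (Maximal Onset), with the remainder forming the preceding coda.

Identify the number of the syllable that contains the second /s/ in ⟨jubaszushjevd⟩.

3

Vowels present: u, a, u, e; each is a nucleus, giving 4 syllables.
/u…a/ gap (V1→V2): just /b/ — single C goes to the following onset.
/a…u/ gap (V2→V3): /sz/; trying suffixes from longest down, /z/ is the first permitted one, so coda /s/ | onset /z/.
/u…e/ gap (V3→V4): cluster /shj/ — the longest permitted-onset suffix is /hj/; onset = /hj/, preceding coda = /s/.
Putting it together: ju.bas.zus.hjevd.
The second /s/ is in the coda of syllable 3 (/zus/).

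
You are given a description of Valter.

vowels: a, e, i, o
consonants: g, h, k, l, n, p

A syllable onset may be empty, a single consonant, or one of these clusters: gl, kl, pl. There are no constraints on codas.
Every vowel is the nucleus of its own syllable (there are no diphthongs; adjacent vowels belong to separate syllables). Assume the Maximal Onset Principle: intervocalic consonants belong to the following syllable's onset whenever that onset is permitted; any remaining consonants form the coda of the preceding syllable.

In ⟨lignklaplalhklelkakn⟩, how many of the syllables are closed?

The vowels are i, a, a, e, a — 5 nuclei, so 5 syllables.
σ1/σ2 boundary: /gnkl/; trying suffixes from longest down, /kl/ is the first permitted one, so coda /gn/ | onset /kl/.
σ2/σ3 boundary: /pl/ is a licit onset in full, so it all attaches to the next syllable.
σ3/σ4 boundary: /lhkl/ splits as /lh/ + /kl/ (/kl/ is the longest suffix that is a licit onset).
σ4/σ5 boundary: /lk/ — longest licit onset from the right is /k/, leaving /l/ as coda.
Result: lign.kla.plalh.klel.kakn.
Classifying each syllable: /lign/ (closed), /kla/ (open), /plalh/ (closed), /klel/ (closed), /kakn/ (closed).
Closed syllables: 4.

4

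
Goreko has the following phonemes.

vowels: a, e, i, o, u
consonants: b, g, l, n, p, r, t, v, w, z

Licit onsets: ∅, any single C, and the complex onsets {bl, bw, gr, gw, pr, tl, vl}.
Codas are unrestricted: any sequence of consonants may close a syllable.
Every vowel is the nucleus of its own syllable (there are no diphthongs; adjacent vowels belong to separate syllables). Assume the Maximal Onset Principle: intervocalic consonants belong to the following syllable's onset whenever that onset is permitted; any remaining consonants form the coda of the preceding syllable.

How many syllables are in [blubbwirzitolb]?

4

The vowels are u, i, i, o — 4 nuclei, so 4 syllables.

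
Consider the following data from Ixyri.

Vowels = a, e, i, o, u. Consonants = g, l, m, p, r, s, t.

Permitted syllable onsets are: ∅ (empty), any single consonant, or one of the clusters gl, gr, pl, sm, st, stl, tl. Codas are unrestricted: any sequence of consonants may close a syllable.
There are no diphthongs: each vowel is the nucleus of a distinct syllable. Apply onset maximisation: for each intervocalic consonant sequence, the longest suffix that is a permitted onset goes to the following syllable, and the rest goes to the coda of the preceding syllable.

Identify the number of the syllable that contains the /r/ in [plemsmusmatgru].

The vowels are e, u, a, u — 4 nuclei, so 4 syllables.
σ1/σ2 boundary: cluster /msm/ — the longest permitted-onset suffix is /sm/; onset = /sm/, preceding coda = /m/.
σ2/σ3 boundary: /sm/ is a licit onset in full, so it all attaches to the next syllable.
σ3/σ4 boundary: /tgr/; trying suffixes from longest down, /gr/ is the first permitted one, so coda /t/ | onset /gr/.
Syllabification: plem.smu.smat.gru.
The /r/ is in the onset of syllable 4 (/gru/).

4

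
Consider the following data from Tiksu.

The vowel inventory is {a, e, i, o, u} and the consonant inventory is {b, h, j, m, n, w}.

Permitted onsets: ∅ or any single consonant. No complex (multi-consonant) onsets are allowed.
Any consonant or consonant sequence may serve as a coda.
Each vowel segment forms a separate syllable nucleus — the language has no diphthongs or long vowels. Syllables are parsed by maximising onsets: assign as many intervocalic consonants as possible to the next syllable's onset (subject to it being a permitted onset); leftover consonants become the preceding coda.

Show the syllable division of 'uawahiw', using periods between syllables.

The vowels are u, a, a, i — 4 nuclei, so 4 syllables.
/u…a/ gap (V1→V2): no consonants, so the boundary falls immediately after /u/.
/a…a/ gap (V2→V3): /w/ → onset of the next syllable (single consonants are always licit onsets).
/a…i/ gap (V3→V4): /h/ is a single consonant, so it becomes the next onset.

u.a.wa.hiw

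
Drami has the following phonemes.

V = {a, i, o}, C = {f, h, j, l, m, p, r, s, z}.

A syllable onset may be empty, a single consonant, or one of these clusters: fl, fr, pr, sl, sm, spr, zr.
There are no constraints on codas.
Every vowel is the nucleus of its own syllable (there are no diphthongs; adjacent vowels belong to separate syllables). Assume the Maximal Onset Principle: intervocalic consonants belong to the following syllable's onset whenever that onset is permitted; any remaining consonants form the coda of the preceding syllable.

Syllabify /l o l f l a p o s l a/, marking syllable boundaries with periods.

lol.fla.po.sla

Nuclei (vowels): o, a, o, a → 4 syllables.
σ1/σ2 boundary: /lfl/ — longest licit onset from the right is /fl/, leaving /l/ as coda.
σ2/σ3 boundary: /p/ is a single consonant, so it becomes the next onset.
σ3/σ4 boundary: /sl/ is a licit onset in full, so it all attaches to the next syllable.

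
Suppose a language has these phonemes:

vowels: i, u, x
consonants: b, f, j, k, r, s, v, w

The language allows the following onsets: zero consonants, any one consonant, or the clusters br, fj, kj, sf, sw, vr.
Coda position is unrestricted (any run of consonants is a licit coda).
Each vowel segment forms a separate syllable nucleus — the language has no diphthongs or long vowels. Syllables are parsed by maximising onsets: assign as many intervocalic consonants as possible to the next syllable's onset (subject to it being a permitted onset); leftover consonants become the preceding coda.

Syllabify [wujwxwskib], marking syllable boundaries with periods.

The vowels are u, x, i — 3 nuclei, so 3 syllables.
σ1/σ2 boundary: /jw/ splits as /j/ + /w/ (/w/ is the longest suffix that is a licit onset).
σ2/σ3 boundary: cluster /wsk/ — the longest permitted-onset suffix is /k/; onset = /k/, preceding coda = /ws/.

wuj.wxws.kib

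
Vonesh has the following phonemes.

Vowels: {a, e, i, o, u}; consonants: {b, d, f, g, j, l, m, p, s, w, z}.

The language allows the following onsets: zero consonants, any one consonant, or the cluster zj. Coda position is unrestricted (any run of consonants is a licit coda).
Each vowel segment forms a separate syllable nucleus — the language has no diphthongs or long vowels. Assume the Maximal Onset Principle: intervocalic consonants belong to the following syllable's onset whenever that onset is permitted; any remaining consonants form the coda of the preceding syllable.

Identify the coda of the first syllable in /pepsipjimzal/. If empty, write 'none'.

Vowels present: e, i, i, a; each is a nucleus, giving 4 syllables.
V1 /e/ – V2 /i/: /ps/ — longest licit onset from the right is /s/, leaving /p/ as coda.
V2 /i/ – V3 /i/: cluster /pj/ — the longest permitted-onset suffix is /j/; onset = /j/, preceding coda = /p/.
V3 /i/ – V4 /a/: /mz/ — longest licit onset from the right is /z/, leaving /m/ as coda.
Result: pep.sip.jim.zal.
Syllable 1 is /pep/: onset /p/, nucleus /e/, coda /p/.

p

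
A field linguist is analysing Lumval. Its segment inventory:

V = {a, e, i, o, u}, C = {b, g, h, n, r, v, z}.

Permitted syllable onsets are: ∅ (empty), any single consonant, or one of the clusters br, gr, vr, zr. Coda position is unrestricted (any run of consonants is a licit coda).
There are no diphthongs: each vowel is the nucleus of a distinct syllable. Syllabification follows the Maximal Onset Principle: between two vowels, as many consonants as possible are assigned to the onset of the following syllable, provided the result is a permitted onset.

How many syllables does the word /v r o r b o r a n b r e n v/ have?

Nuclei (vowels): o, o, a, e → 4 syllables.

4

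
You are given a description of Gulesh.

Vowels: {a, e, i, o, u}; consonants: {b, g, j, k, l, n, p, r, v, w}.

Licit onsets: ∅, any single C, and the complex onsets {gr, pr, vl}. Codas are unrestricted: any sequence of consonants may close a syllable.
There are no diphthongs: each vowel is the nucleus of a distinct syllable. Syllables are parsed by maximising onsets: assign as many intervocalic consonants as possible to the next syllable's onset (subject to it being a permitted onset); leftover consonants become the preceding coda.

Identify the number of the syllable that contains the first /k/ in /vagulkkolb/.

2

Vowels present: a, u, o; each is a nucleus, giving 3 syllables.
/a…u/ gap (V1→V2): /g/ → onset of the next syllable (single consonants are always licit onsets).
/u…o/ gap (V2→V3): /lkk/ — longest licit onset from the right is /k/, leaving /lk/ as coda.
Syllabification: va.gulk.kolb.
The first /k/ is in the coda of syllable 2 (/gulk/).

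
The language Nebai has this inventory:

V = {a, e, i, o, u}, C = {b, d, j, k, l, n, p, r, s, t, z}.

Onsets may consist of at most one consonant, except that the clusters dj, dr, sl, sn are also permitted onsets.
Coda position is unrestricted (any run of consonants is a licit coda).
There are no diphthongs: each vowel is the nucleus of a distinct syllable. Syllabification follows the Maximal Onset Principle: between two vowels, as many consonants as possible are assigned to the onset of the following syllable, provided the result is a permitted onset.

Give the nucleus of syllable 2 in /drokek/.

e

Nuclei (vowels): o, e → 2 syllables.
The second nucleus (vowel 2 from the left) is /e/.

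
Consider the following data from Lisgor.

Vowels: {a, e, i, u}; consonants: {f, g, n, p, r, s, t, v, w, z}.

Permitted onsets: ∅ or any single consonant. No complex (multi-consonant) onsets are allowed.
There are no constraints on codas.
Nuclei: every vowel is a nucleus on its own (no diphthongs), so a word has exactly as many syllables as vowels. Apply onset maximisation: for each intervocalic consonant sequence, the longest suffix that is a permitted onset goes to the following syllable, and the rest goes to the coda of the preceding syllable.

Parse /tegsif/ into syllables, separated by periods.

teg.sif

Nuclei (vowels): e, i → 2 syllables.
/e…i/ gap (V1→V2): /gs/; trying suffixes from longest down, /s/ is the first permitted one, so coda /g/ | onset /s/.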